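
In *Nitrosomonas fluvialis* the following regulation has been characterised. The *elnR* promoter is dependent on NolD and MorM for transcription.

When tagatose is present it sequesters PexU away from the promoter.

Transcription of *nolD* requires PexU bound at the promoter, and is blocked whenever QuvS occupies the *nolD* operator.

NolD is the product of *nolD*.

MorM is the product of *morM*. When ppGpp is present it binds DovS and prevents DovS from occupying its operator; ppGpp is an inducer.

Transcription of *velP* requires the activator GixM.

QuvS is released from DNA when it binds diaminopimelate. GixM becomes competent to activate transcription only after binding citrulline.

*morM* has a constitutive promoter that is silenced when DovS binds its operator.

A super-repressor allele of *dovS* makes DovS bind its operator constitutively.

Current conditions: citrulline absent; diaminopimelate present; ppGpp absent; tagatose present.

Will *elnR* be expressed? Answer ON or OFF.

OFF

Tagatose is present, so PexU is inactive.
Diaminopimelate is present, so QuvS is inactive.
Required activator PexU is absent, so *nolD* is not transcribed.
So NolD is not produced.
DovS is constitutively active in this strain.
With repressor DovS bound, *morM* is not transcribed.
So MorM is not produced.
Required activator NolD is absent, so *elnR* is not transcribed.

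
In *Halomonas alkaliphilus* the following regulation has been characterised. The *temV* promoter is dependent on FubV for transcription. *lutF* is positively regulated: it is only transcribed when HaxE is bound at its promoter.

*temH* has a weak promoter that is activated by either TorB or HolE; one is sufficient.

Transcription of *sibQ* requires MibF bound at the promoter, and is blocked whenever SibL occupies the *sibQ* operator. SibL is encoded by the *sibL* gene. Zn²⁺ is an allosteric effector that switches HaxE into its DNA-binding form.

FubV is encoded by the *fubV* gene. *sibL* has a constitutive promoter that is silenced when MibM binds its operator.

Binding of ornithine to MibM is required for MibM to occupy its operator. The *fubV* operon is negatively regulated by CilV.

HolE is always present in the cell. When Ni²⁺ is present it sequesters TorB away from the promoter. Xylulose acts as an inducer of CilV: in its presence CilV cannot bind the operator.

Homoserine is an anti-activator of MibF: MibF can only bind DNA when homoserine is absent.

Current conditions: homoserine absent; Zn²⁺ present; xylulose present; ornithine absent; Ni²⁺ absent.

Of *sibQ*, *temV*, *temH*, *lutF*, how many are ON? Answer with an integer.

3

Homoserine is absent, so MibF is active.
Ornithine is absent, so MibM is inactive.
With no repressor bound, *sibL* is transcribed.
So SibL is produced and active.
With repressor SibL bound, *sibQ* is not transcribed.
→ *sibQ* is OFF.
Xylulose is present, so CilV is inactive.
With no repressor bound, *fubV* is transcribed.
So FubV is produced and active.
No repressor is bound and FubV is active, so *temV* is transcribed.
→ *temV* is ON.
Ni²⁺ is absent, so TorB is active.
HolE is produced constitutively and is active.
Activator TorB is present, so *temH* is transcribed.
→ *temH* is ON.
Zn²⁺ is present, so HaxE is active.
No repressor is bound and HaxE is active, so *lutF* is transcribed.
→ *lutF* is ON.
3 of the 4 genes are transcribed.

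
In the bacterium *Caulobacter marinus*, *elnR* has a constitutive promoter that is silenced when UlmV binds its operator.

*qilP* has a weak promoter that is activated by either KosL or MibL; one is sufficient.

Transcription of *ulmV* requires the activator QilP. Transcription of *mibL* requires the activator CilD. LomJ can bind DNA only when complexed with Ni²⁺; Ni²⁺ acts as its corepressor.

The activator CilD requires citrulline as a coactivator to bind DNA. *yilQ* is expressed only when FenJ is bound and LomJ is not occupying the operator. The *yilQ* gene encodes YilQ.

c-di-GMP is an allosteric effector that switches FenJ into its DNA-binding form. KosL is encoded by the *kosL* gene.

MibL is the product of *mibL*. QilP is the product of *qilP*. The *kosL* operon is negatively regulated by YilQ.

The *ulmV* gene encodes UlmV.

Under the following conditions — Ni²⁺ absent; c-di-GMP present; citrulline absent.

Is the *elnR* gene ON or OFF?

ON

c-di-GMP is present, so FenJ is active.
Ni²⁺ is absent, so LomJ is inactive.
No repressor is bound and FenJ is active, so *yilQ* is transcribed.
So YilQ is produced and active.
With repressor YilQ bound, *kosL* is not transcribed.
So KosL is not produced.
Citrulline is absent, so CilD is inactive.
Required activator CilD is absent, so *mibL* is not transcribed.
So MibL is not produced.
No activator is available at the *qilP* promoter, so *qilP* is not transcribed.
So QilP is not produced.
Required activator QilP is absent, so *ulmV* is not transcribed.
So UlmV is not produced.
With no repressor bound, *elnR* is transcribed.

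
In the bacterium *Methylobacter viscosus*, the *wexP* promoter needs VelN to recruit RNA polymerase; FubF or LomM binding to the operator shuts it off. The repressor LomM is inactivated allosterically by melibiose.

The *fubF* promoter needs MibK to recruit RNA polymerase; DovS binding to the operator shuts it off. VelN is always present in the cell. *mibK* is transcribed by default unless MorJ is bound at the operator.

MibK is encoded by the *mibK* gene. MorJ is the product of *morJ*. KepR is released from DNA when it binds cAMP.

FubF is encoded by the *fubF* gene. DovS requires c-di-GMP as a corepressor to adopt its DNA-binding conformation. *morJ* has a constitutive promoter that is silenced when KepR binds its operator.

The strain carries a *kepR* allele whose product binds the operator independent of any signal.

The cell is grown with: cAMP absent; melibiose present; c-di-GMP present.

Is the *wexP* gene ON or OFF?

ON

VelN is produced constitutively and is active.
KepR is constitutively active in this strain.
With repressor KepR bound, *morJ* is not transcribed.
So MorJ is not produced.
With no repressor bound, *mibK* is transcribed.
So MibK is produced and active.
c-di-GMP is present, so DovS is active.
With repressor DovS bound, *fubF* is not transcribed.
So FubF is not produced.
Melibiose is present, so LomM is inactive.
No repressor is bound and VelN is active, so *wexP* is transcribed.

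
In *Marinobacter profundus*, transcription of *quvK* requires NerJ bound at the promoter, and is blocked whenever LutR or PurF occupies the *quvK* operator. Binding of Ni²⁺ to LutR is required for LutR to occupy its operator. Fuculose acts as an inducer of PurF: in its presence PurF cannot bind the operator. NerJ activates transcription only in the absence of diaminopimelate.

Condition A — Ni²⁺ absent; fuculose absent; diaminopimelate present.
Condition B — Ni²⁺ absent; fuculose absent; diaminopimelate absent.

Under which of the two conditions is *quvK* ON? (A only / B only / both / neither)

Condition A:
Ni²⁺ is absent, so LutR is inactive.
Fuculose is absent, so PurF is active.
Diaminopimelate is present, so NerJ is inactive.
With repressor PurF bound, *quvK* is not transcribed.
→ *quvK* is OFF in A.
Condition B:
Ni²⁺ is absent, so LutR is inactive.
Fuculose is absent, so PurF is active.
Diaminopimelate is absent, so NerJ is active.
With repressor PurF bound, *quvK* is not transcribed.
→ *quvK* is OFF in B.

neither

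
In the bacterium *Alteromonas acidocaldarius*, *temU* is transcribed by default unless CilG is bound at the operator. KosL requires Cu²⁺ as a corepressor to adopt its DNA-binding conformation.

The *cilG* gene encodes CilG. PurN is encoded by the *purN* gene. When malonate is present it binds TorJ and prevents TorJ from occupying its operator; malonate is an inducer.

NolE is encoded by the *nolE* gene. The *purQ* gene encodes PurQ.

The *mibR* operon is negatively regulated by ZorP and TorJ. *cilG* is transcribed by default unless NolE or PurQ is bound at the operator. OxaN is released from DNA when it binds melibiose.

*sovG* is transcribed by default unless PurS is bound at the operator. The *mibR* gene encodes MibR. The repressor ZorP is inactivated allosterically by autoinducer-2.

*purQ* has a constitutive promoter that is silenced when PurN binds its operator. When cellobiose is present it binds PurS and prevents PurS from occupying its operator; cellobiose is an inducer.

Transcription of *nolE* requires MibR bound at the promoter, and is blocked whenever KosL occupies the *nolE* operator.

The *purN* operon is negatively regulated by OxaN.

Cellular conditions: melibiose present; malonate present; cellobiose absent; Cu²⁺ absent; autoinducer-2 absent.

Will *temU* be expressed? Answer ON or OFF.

Autoinducer-2 is absent, so ZorP is active.
Malonate is present, so TorJ is inactive.
With repressor ZorP bound, *mibR* is not transcribed.
So MibR is not produced.
Cu²⁺ is absent, so KosL is inactive.
Required activator MibR is absent, so *nolE* is not transcribed.
So NolE is not produced.
Melibiose is present, so OxaN is inactive.
With no repressor bound, *purN* is transcribed.
So PurN is produced and active.
With repressor PurN bound, *purQ* is not transcribed.
So PurQ is not produced.
With no repressor bound, *cilG* is transcribed.
So CilG is produced and active.
With repressor CilG bound, *temU* is not transcribed.

OFF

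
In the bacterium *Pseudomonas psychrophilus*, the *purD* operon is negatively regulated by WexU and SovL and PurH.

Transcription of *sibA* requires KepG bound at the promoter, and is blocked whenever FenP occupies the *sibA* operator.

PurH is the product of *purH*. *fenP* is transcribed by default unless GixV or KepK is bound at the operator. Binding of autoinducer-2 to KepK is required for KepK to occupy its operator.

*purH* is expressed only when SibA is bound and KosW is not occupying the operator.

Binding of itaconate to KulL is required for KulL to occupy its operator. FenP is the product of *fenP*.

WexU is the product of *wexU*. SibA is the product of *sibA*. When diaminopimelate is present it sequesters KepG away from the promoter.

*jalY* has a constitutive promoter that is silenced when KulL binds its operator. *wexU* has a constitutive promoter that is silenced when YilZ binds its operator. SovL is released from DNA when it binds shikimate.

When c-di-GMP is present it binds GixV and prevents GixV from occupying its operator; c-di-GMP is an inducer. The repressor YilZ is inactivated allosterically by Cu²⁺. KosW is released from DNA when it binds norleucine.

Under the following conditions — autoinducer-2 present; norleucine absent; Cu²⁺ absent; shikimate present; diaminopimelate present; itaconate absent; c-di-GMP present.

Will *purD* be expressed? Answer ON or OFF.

Cu²⁺ is absent, so YilZ is active.
With repressor YilZ bound, *wexU* is not transcribed.
So WexU is not produced.
Shikimate is present, so SovL is inactive.
Norleucine is absent, so KosW is active.
Diaminopimelate is present, so KepG is inactive.
c-di-GMP is present, so GixV is inactive.
Autoinducer-2 is present, so KepK is active.
With repressor KepK bound, *fenP* is not transcribed.
So FenP is not produced.
Required activator KepG is absent, so *sibA* is not transcribed.
So SibA is not produced.
With repressor KosW bound, *purH* is not transcribed.
So PurH is not produced.
With no repressor bound, *purD* is transcribed.

ON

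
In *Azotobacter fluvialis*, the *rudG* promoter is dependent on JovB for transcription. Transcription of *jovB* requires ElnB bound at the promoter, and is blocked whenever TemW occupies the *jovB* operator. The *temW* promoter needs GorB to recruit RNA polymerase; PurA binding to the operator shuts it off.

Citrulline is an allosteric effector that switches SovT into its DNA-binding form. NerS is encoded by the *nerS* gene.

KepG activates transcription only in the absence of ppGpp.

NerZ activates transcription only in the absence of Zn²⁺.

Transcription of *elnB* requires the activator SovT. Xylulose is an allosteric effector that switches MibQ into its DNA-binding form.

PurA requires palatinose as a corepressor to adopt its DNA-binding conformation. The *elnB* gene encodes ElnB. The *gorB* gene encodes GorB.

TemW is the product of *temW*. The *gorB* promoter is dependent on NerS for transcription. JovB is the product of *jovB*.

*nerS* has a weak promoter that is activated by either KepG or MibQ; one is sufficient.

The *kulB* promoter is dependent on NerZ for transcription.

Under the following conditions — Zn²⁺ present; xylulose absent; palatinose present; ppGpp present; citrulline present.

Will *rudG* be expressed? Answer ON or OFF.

ppGpp is present, so KepG is inactive.
Xylulose is absent, so MibQ is inactive.
No activator is available at the *nerS* promoter, so *nerS* is not transcribed.
So NerS is not produced.
Required activator NerS is absent, so *gorB* is not transcribed.
So GorB is not produced.
Palatinose is present, so PurA is active.
With repressor PurA bound, *temW* is not transcribed.
So TemW is not produced.
Citrulline is present, so SovT is active.
No repressor is bound and SovT is active, so *elnB* is transcribed.
So ElnB is produced and active.
No repressor is bound and ElnB is active, so *jovB* is transcribed.
So JovB is produced and active.
No repressor is bound and JovB is active, so *rudG* is transcribed.

ON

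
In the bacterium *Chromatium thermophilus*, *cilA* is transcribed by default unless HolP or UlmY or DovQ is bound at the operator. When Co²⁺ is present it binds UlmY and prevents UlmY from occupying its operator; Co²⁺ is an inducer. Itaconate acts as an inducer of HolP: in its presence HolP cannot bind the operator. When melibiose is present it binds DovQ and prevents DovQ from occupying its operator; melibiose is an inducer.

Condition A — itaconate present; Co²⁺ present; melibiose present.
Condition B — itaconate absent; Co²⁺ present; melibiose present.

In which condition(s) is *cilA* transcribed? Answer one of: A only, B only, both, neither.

Condition A:
Itaconate is present, so HolP is inactive.
Co²⁺ is present, so UlmY is inactive.
Melibiose is present, so DovQ is inactive.
With no repressor bound, *cilA* is transcribed.
→ *cilA* is ON in A.
Condition B:
Itaconate is absent, so HolP is active.
Co²⁺ is present, so UlmY is inactive.
Melibiose is present, so DovQ is inactive.
With repressor HolP bound, *cilA* is not transcribed.
→ *cilA* is OFF in B.

A only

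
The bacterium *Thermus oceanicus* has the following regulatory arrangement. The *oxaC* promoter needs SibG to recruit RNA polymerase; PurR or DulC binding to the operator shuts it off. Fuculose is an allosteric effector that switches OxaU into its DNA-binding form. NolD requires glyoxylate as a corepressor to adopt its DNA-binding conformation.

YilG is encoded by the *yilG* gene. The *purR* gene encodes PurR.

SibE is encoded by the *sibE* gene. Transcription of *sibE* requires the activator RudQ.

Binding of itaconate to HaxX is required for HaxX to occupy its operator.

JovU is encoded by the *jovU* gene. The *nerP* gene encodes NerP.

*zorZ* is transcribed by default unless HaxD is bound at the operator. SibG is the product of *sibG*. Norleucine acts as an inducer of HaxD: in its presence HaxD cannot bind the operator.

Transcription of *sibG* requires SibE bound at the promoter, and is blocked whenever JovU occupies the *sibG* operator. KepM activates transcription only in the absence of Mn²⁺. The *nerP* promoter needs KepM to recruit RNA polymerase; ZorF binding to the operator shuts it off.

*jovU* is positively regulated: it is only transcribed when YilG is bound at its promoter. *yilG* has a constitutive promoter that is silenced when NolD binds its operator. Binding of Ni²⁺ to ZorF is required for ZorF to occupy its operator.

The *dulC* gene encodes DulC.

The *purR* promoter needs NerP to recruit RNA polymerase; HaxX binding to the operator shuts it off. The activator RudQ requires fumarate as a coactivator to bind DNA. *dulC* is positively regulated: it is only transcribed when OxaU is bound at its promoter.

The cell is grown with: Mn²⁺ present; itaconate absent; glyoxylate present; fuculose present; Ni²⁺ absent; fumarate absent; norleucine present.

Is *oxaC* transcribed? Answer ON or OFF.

Itaconate is absent, so HaxX is inactive.
Mn²⁺ is present, so KepM is inactive.
Ni²⁺ is absent, so ZorF is inactive.
Required activator KepM is absent, so *nerP* is not transcribed.
So NerP is not produced.
Required activator NerP is absent, so *purR* is not transcribed.
So PurR is not produced.
Fuculose is present, so OxaU is active.
No repressor is bound and OxaU is active, so *dulC* is transcribed.
So DulC is produced and active.
Glyoxylate is present, so NolD is active.
With repressor NolD bound, *yilG* is not transcribed.
So YilG is not produced.
Required activator YilG is absent, so *jovU* is not transcribed.
So JovU is not produced.
Fumarate is absent, so RudQ is inactive.
Required activator RudQ is absent, so *sibE* is not transcribed.
So SibE is not produced.
Required activator SibE is absent, so *sibG* is not transcribed.
So SibG is not produced.
With repressor DulC bound, *oxaC* is not transcribed.

OFF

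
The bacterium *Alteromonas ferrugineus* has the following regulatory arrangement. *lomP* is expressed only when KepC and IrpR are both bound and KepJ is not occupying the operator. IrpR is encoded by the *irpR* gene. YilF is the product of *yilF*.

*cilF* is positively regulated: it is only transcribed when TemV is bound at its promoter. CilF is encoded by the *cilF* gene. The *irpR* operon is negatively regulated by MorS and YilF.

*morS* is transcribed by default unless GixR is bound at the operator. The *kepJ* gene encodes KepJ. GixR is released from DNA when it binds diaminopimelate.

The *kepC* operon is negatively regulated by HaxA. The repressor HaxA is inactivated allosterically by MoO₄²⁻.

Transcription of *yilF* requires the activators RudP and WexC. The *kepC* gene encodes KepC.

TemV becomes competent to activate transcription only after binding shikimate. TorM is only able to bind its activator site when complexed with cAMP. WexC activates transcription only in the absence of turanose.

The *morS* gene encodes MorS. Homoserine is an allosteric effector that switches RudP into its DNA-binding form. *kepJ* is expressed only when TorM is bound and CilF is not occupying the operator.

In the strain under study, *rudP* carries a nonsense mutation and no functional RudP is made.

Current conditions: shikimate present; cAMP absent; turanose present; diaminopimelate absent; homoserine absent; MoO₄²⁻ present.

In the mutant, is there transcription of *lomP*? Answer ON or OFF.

cAMP is absent, so TorM is inactive.
Shikimate is present, so TemV is active.
No repressor is bound and TemV is active, so *cilF* is transcribed.
So CilF is produced and active.
With repressor CilF bound, *kepJ* is not transcribed.
So KepJ is not produced.
MoO₄²⁻ is present, so HaxA is inactive.
With no repressor bound, *kepC* is transcribed.
So KepC is produced and active.
Diaminopimelate is absent, so GixR is active.
With repressor GixR bound, *morS* is not transcribed.
So MorS is not produced.
RudP is non-functional in this strain, so it has no effect.
Turanose is present, so WexC is inactive.
Required activator RudP is absent, so *yilF* is not transcribed.
So YilF is not produced.
With no repressor bound, *irpR* is transcribed.
So IrpR is produced and active.
No repressor is bound and KepC and IrpR are active, so *lomP* is transcribed.

ON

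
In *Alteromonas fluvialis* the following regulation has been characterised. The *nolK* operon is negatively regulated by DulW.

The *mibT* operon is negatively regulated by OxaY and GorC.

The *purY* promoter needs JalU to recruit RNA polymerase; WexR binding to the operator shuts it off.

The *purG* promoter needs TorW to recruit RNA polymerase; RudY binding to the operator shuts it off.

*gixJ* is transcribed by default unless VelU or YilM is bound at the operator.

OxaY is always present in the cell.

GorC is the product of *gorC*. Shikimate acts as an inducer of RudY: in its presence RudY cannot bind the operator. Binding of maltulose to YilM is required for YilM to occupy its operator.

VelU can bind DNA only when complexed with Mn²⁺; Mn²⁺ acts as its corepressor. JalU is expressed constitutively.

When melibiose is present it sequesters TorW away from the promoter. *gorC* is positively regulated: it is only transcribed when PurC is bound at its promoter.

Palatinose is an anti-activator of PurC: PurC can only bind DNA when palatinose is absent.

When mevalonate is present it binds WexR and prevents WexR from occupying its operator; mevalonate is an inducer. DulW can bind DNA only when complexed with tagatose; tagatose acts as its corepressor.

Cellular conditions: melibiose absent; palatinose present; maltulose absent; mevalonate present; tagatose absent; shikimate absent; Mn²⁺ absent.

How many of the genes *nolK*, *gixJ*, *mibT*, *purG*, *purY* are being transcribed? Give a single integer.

3

Tagatose is absent, so DulW is inactive.
With no repressor bound, *nolK* is transcribed.
→ *nolK* is ON.
Mn²⁺ is absent, so VelU is inactive.
Maltulose is absent, so YilM is inactive.
With no repressor bound, *gixJ* is transcribed.
→ *gixJ* is ON.
OxaY is produced constitutively and is active.
Palatinose is present, so PurC is inactive.
Required activator PurC is absent, so *gorC* is not transcribed.
So GorC is not produced.
With repressor OxaY bound, *mibT* is not transcribed.
→ *mibT* is OFF.
Melibiose is absent, so TorW is active.
Shikimate is absent, so RudY is active.
With repressor RudY bound, *purG* is not transcribed.
→ *purG* is OFF.
Mevalonate is present, so WexR is inactive.
JalU is produced constitutively and is active.
No repressor is bound and JalU is active, so *purY* is transcribed.
→ *purY* is ON.
3 of the 5 genes are transcribed.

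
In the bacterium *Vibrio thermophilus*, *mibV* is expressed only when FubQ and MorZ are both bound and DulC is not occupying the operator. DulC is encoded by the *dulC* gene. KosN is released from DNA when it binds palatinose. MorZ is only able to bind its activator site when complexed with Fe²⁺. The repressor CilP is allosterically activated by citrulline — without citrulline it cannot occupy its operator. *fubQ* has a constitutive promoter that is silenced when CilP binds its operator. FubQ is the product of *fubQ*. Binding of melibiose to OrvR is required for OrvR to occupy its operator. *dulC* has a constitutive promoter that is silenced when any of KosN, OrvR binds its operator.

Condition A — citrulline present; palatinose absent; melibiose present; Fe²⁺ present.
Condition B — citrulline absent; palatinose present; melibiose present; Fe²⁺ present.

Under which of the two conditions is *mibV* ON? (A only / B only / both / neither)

B only

Condition A:
Citrulline is present, so CilP is active.
With repressor CilP bound, *fubQ* is not transcribed.
So FubQ is not produced.
Palatinose is absent, so KosN is active.
Melibiose is present, so OrvR is active.
With repressor KosN bound, *dulC* is not transcribed.
So DulC is not produced.
Fe²⁺ is present, so MorZ is active.
Required activator FubQ is absent, so *mibV* is not transcribed.
→ *mibV* is OFF in A.
Condition B:
Citrulline is absent, so CilP is inactive.
With no repressor bound, *fubQ* is transcribed.
So FubQ is produced and active.
Palatinose is present, so KosN is inactive.
Melibiose is present, so OrvR is active.
With repressor OrvR bound, *dulC* is not transcribed.
So DulC is not produced.
Fe²⁺ is present, so MorZ is active.
No repressor is bound and FubQ and MorZ are active, so *mibV* is transcribed.
→ *mibV* is ON in B.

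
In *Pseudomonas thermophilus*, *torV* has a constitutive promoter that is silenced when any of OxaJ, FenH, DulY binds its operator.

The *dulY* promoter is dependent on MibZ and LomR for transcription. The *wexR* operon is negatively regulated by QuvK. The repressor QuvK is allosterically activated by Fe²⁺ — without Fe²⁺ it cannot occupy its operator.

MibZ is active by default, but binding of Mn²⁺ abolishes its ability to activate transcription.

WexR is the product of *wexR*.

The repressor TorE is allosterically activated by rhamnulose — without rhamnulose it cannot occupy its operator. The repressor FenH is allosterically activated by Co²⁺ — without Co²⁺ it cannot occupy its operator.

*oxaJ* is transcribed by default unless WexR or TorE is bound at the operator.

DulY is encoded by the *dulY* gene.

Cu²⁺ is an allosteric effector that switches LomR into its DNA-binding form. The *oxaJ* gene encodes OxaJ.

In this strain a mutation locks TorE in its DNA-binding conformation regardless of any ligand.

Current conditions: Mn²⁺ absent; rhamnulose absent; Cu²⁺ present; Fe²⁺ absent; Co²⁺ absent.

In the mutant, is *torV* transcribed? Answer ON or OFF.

OFF

Fe²⁺ is absent, so QuvK is inactive.
With no repressor bound, *wexR* is transcribed.
So WexR is produced and active.
TorE is constitutively active in this strain.
With repressor WexR bound, *oxaJ* is not transcribed.
So OxaJ is not produced.
Co²⁺ is absent, so FenH is inactive.
Mn²⁺ is absent, so MibZ is active.
Cu²⁺ is present, so LomR is active.
No repressor is bound and MibZ and LomR are active, so *dulY* is transcribed.
So DulY is produced and active.
With repressor DulY bound, *torV* is not transcribed.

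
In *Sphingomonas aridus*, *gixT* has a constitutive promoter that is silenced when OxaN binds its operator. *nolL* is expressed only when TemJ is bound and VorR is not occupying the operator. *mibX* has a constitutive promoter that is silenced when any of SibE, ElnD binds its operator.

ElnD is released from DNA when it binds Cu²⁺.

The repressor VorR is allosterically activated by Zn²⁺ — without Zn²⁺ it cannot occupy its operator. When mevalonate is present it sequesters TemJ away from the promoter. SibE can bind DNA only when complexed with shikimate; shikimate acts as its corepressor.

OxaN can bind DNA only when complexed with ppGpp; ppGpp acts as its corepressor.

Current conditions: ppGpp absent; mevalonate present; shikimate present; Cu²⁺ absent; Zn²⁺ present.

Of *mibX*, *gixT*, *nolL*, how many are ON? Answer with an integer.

1

Shikimate is present, so SibE is active.
Cu²⁺ is absent, so ElnD is active.
With repressor SibE bound, *mibX* is not transcribed.
→ *mibX* is OFF.
ppGpp is absent, so OxaN is inactive.
With no repressor bound, *gixT* is transcribed.
→ *gixT* is ON.
Mevalonate is present, so TemJ is inactive.
Zn²⁺ is present, so VorR is active.
With repressor VorR bound, *nolL* is not transcribed.
→ *nolL* is OFF.
1 of the 3 genes is transcribed.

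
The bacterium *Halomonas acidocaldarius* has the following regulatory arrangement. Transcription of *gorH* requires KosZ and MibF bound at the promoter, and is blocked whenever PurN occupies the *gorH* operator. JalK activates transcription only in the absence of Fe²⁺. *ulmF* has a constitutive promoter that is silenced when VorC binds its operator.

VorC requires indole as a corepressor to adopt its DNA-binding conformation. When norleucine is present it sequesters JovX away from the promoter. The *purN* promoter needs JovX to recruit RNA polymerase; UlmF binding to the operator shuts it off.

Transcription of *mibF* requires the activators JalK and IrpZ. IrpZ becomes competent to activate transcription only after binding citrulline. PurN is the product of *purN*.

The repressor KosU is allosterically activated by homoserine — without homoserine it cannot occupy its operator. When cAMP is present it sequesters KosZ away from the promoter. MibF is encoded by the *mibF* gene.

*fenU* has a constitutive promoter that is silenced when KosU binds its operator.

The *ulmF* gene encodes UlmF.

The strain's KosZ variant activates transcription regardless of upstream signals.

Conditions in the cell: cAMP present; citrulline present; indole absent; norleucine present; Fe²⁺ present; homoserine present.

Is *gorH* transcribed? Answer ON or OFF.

KosZ is constitutively active in this strain.
Fe²⁺ is present, so JalK is inactive.
Citrulline is present, so IrpZ is active.
Required activator JalK is absent, so *mibF* is not transcribed.
So MibF is not produced.
Norleucine is present, so JovX is inactive.
Indole is absent, so VorC is inactive.
With no repressor bound, *ulmF* is transcribed.
So UlmF is produced and active.
With repressor UlmF bound, *purN* is not transcribed.
So PurN is not produced.
Required activator MibF is absent, so *gorH* is not transcribed.

OFF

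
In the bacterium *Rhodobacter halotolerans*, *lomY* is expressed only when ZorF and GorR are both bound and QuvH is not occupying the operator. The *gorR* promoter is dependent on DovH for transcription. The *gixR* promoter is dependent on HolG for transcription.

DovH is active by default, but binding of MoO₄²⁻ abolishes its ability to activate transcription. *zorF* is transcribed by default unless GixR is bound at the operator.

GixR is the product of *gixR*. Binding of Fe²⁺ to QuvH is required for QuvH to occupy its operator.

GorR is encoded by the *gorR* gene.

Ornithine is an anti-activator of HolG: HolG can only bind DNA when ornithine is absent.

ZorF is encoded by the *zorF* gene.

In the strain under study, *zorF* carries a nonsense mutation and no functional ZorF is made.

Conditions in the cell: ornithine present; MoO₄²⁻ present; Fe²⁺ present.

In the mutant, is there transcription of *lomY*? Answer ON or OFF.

ZorF is non-functional in this strain, so it has no effect.
MoO₄²⁻ is present, so DovH is inactive.
Required activator DovH is absent, so *gorR* is not transcribed.
So GorR is not produced.
Fe²⁺ is present, so QuvH is active.
With repressor QuvH bound, *lomY* is not transcribed.

OFF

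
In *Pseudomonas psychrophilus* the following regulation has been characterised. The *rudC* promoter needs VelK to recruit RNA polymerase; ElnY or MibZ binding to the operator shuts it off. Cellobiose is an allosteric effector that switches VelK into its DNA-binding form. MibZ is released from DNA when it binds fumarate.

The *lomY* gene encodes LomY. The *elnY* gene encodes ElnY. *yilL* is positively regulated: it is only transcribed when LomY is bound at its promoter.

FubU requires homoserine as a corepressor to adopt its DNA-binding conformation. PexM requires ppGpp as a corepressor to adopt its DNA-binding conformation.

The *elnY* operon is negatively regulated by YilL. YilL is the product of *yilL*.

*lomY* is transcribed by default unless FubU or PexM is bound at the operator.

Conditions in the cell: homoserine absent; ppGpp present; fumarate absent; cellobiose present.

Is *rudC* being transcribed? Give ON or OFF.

Homoserine is absent, so FubU is inactive.
ppGpp is present, so PexM is active.
With repressor PexM bound, *lomY* is not transcribed.
So LomY is not produced.
Required activator LomY is absent, so *yilL* is not transcribed.
So YilL is not produced.
With no repressor bound, *elnY* is transcribed.
So ElnY is produced and active.
Cellobiose is present, so VelK is active.
Fumarate is absent, so MibZ is active.
With repressor ElnY bound, *rudC* is not transcribed.

OFF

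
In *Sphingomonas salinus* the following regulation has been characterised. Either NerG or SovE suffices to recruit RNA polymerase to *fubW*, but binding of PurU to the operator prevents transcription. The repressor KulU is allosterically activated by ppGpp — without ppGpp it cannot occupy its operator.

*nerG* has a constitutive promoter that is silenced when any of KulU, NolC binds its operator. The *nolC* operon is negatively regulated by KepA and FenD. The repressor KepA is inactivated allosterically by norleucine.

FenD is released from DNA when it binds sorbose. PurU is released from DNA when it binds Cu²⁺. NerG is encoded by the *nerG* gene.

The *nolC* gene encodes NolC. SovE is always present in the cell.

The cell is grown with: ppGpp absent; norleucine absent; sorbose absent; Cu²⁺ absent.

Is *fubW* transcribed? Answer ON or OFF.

OFF

ppGpp is absent, so KulU is inactive.
Norleucine is absent, so KepA is active.
Sorbose is absent, so FenD is active.
With repressor KepA bound, *nolC* is not transcribed.
So NolC is not produced.
With no repressor bound, *nerG* is transcribed.
So NerG is produced and active.
SovE is produced constitutively and is active.
Cu²⁺ is absent, so PurU is active.
With repressor PurU bound, *fubW* is not transcribed.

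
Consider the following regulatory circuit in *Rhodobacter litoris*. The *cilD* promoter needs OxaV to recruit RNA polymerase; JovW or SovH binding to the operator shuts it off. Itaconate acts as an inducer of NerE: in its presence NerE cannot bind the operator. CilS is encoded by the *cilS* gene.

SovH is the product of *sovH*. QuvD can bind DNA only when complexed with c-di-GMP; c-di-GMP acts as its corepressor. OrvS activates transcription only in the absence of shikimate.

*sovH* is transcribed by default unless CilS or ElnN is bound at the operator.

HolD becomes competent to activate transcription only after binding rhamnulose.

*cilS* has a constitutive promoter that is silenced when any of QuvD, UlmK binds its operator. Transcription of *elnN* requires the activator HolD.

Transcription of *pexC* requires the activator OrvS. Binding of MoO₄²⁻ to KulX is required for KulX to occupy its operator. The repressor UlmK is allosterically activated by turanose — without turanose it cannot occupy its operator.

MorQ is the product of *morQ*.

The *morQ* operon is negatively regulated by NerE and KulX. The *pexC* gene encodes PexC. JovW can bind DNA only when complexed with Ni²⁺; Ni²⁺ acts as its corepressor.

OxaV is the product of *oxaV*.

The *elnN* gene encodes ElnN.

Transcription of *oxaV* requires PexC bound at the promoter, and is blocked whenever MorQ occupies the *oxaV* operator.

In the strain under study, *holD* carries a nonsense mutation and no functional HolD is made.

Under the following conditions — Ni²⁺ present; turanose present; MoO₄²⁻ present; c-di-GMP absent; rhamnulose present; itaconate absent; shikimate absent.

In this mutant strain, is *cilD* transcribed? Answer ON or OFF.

Shikimate is absent, so OrvS is active.
No repressor is bound and OrvS is active, so *pexC* is transcribed.
So PexC is produced and active.
Itaconate is absent, so NerE is active.
MoO₄²⁻ is present, so KulX is active.
With repressor NerE bound, *morQ* is not transcribed.
So MorQ is not produced.
No repressor is bound and PexC is active, so *oxaV* is transcribed.
So OxaV is produced and active.
Ni²⁺ is present, so JovW is active.
c-di-GMP is absent, so QuvD is inactive.
Turanose is present, so UlmK is active.
With repressor UlmK bound, *cilS* is not transcribed.
So CilS is not produced.
HolD is non-functional in this strain, so it has no effect.
Required activator HolD is absent, so *elnN* is not transcribed.
So ElnN is not produced.
With no repressor bound, *sovH* is transcribed.
So SovH is produced and active.
With repressor JovW bound, *cilD* is not transcribed.

OFF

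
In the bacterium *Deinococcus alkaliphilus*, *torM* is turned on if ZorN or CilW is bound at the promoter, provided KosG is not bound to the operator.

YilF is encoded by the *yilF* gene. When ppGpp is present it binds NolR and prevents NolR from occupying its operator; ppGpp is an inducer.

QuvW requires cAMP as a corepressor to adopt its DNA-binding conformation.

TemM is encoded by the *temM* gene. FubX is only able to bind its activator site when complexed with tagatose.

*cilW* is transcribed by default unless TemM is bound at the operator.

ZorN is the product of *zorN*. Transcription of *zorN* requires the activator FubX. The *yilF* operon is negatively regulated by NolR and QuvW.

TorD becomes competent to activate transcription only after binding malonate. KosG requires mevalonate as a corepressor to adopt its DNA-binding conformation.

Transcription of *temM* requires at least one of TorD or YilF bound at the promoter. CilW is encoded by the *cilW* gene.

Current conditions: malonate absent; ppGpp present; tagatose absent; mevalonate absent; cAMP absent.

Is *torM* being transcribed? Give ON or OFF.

OFF

Mevalonate is absent, so KosG is inactive.
Tagatose is absent, so FubX is inactive.
Required activator FubX is absent, so *zorN* is not transcribed.
So ZorN is not produced.
Malonate is absent, so TorD is inactive.
ppGpp is present, so NolR is inactive.
cAMP is absent, so QuvW is inactive.
With no repressor bound, *yilF* is transcribed.
So YilF is produced and active.
Activator YilF is present, so *temM* is transcribed.
So TemM is produced and active.
With repressor TemM bound, *cilW* is not transcribed.
So CilW is not produced.
No activator is available at the *torM* promoter, so *torM* is not transcribed.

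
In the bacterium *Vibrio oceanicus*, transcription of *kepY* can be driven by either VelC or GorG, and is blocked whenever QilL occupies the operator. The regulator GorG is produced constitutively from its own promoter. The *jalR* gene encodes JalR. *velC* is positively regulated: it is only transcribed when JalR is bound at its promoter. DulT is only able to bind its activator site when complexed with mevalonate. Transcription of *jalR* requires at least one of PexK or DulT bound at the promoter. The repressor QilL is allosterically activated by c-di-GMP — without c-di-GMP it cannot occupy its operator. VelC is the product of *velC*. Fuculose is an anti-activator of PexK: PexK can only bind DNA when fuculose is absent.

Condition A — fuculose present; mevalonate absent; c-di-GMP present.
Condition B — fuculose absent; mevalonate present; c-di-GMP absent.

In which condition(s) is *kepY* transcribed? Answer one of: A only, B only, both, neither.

B only

Condition A:
Fuculose is present, so PexK is inactive.
Mevalonate is absent, so DulT is inactive.
No activator is available at the *jalR* promoter, so *jalR* is not transcribed.
So JalR is not produced.
Required activator JalR is absent, so *velC* is not transcribed.
So VelC is not produced.
GorG is produced constitutively and is active.
c-di-GMP is present, so QilL is active.
With repressor QilL bound, *kepY* is not transcribed.
→ *kepY* is OFF in A.
Condition B:
Fuculose is absent, so PexK is active.
Mevalonate is present, so DulT is active.
Activator PexK is present, so *jalR* is transcribed.
So JalR is produced and active.
No repressor is bound and JalR is active, so *velC* is transcribed.
So VelC is produced and active.
GorG is produced constitutively and is active.
c-di-GMP is absent, so QilL is inactive.
Activator VelC is present, so *kepY* is transcribed.
→ *kepY* is ON in B.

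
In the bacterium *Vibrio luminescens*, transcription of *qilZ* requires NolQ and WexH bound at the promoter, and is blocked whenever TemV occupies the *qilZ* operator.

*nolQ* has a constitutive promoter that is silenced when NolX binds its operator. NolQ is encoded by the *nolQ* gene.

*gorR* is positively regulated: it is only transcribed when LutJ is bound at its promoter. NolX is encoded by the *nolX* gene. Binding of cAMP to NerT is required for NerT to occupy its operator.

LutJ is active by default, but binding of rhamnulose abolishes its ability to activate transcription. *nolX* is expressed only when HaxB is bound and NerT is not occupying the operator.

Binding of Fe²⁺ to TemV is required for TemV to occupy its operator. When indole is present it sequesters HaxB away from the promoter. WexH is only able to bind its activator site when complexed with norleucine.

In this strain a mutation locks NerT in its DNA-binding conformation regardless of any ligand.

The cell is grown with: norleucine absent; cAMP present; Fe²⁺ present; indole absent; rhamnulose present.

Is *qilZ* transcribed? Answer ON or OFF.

OFF

NerT is constitutively active in this strain.
Indole is absent, so HaxB is active.
With repressor NerT bound, *nolX* is not transcribed.
So NolX is not produced.
With no repressor bound, *nolQ* is transcribed.
So NolQ is produced and active.
Norleucine is absent, so WexH is inactive.
Fe²⁺ is present, so TemV is active.
With repressor TemV bound, *qilZ* is not transcribed.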